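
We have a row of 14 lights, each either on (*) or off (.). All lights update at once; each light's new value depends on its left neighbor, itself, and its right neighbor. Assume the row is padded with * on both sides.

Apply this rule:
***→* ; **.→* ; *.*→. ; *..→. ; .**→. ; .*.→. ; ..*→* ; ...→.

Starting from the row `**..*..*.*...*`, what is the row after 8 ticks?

**.*..*.....*.
**...*.....*..
**..*.....*..*
**.*.....*..*.
**......*..*..
**.....*..*..*
**....*..*..*.
**...*..*..*..

**...*..*..*..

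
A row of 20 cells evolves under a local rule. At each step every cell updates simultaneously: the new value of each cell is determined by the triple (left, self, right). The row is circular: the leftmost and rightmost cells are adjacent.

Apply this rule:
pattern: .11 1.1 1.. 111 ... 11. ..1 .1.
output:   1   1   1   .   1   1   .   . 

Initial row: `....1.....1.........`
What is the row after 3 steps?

1.111.1.111.11111111

111..1111..111111111
..11.1..11.1........
1.111.1.111.11111111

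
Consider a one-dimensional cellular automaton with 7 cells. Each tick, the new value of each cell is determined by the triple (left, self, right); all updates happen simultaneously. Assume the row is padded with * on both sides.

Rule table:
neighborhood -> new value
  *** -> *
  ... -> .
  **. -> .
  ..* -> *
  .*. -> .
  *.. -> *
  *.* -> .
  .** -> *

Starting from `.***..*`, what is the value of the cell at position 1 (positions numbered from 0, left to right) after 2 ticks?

.**.***
.*..***
position 1 holds *

*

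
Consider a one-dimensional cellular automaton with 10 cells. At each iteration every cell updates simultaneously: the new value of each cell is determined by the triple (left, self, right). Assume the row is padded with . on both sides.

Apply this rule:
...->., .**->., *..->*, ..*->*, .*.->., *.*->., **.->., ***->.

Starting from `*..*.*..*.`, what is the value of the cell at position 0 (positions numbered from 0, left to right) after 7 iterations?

iteration 1: .**...**.*
iteration 2: *..*.*....
iteration 3: .**...*...
iteration 4: *..*.*.*..
iteration 5: .**.....*.
iteration 6: *..*...*.*
iteration 7: .**.*.*...
position 0 holds .

.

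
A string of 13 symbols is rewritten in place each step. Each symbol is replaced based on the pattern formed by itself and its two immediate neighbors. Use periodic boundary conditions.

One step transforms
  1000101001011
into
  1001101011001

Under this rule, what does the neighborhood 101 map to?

0

At position 5 the neighborhood is 101; the next row has 0 there.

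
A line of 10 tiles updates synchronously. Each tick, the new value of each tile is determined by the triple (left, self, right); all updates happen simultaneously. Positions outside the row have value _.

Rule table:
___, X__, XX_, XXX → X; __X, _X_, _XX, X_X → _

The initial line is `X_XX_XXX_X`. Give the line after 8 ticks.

___X__XX__
XX__X__XXX
_XX__X__XX
__XX__X__X
X__XX__X__
_X__XX__XX
__X__XX__X
X__X__XX__

X__X__XX__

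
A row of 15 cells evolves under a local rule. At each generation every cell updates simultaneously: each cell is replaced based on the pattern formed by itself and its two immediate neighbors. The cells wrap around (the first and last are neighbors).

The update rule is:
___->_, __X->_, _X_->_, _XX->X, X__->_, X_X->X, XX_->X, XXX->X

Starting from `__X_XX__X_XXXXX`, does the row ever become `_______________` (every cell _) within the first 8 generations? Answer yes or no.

___XXX___XXXXXX
___XXX___XXXXXX  (fixed point — unchanged through generation 8)
generation 8 is ___XXX___XXXXXX, still not uniform _

no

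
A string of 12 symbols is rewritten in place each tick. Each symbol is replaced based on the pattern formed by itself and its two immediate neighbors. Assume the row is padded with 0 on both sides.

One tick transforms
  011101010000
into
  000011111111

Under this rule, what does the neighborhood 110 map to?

At position 3 the neighborhood is 110; the next row has 0 there.

0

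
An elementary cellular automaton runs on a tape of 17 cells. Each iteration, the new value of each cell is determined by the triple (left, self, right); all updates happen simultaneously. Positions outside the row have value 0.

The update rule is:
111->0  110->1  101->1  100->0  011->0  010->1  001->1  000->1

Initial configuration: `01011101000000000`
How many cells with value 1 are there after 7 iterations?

11

11100111011111111
00101001100000001
11111010101111111
00001111110000001
11110000010111111
00010111111000001
11111000001011111
count of 1: 11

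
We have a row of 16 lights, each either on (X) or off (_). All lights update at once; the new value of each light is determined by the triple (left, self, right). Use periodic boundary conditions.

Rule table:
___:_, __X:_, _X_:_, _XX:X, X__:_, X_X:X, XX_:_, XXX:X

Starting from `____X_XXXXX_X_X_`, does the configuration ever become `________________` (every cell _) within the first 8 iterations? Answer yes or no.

_____XXXXX_X_X__
_____XXXX_X_X___
_____XXX_X_X____
_____XX_X_X_____
_____X_X_X______
______X_X_______
_______X________
________________
all cells are _ at iteration 8

yes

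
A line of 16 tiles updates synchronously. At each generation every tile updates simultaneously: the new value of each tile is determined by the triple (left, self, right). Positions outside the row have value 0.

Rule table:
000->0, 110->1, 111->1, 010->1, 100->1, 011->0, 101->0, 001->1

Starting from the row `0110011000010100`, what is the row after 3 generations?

1110111011011101

generation 1: 1011101100110110
generation 2: 1001100111010011
generation 3: 1110111011011101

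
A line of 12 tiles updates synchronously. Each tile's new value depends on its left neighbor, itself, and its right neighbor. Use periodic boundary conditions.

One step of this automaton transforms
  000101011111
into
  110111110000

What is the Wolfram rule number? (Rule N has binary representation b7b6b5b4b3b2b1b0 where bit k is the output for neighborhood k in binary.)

position 8: 111 → 0  (bit 7 = 0)
position 11: 110 → 0  (bit 6 = 0)
position 4: 101 → 1  (bit 5 = 1)
position 0: 100 → 1  (bit 4 = 1)
position 7: 011 → 1  (bit 3 = 1)
position 3: 010 → 1  (bit 2 = 1)
position 2: 001 → 0  (bit 1 = 0)
position 1: 000 → 1  (bit 0 = 1)
bits b7..b0 = 00111101 = 61

61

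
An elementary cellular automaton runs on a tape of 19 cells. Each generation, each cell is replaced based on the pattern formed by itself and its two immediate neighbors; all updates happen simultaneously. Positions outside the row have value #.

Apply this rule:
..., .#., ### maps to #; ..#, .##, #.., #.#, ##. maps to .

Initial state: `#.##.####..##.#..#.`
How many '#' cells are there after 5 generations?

14

generation 1: ......##......#..#.
generation 2: .####....####.#..#.
generation 3: ..##..##..##..#..#.
generation 4: ..............#..#.
generation 5: .############.#..#.
count of #: 14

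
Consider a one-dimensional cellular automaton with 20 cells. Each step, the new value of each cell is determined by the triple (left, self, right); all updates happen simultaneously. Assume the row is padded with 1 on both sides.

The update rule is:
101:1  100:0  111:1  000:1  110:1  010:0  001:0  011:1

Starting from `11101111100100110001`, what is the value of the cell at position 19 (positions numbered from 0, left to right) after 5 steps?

1

11111111100000110101
11111111101110111011
11111111111111111111
11111111111111111111  (fixed point — unchanged through step 5)
position 19 holds 1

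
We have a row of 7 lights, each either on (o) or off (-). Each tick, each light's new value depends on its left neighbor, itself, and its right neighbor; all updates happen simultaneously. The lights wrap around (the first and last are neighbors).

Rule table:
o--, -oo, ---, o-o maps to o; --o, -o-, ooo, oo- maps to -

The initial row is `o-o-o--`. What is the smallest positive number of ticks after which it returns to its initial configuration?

7

-o-o-o-
--o-o-o
o--o-o-
-o--o-o
o-o--o-
-o-o--o
o-o-o--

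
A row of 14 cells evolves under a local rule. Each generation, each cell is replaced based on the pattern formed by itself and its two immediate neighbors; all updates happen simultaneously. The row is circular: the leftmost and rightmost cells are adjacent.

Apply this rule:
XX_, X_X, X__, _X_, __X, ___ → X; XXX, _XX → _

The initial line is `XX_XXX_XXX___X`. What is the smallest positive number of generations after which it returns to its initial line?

_XX__XX__XXXX_
X_XXX_XXX___XX
XX__XX__XXXX__
_XXX_XXX___XXX
X__XX__XXXX__X
XXX_XXX___XXX_
__XX__XXXX__XX
XX_XXX___XXX_X
_XX__XXXX__XX_
X_XXX___XXX_XX
XX__XXXX__XX__
_XXX___XXX_XXX
X__XXXX__XX__X
XXX___XXX_XXX_
__XXXX__XX__XX
XX___XXX_XXX_X
_XXXX__XX__XX_
X___XXX_XXX_XX
XXXX__XX__XX__
___XXX_XXX_XXX
XXX__XX__XX__X
__XXX_XXX_XXX_
XX__XX__XX__XX
_XXX_XXX_XXX__
X__XX__XX__XXX
XXX_XXX_XXX___
__XX__XX__XXXX
XX_XXX_XXX___X

28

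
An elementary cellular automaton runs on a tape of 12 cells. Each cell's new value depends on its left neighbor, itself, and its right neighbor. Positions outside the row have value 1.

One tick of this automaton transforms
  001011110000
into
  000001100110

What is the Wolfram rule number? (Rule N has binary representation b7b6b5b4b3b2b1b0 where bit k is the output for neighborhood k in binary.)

position 5: 111 → 1  (bit 7 = 1)
position 7: 110 → 0  (bit 6 = 0)
position 3: 101 → 0  (bit 5 = 0)
position 0: 100 → 0  (bit 4 = 0)
position 4: 011 → 0  (bit 3 = 0)
position 2: 010 → 0  (bit 2 = 0)
position 1: 001 → 0  (bit 1 = 0)
position 9: 000 → 1  (bit 0 = 1)
bits b7..b0 = 10000001 = 129

129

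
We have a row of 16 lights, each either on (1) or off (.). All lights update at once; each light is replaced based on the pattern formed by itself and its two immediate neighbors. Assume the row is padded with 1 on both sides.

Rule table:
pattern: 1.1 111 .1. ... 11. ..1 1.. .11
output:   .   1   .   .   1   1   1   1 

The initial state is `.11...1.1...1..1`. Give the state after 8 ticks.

tick 1: .111.1...1.1.111
tick 2: .111..1.1....111
tick 3: .11111...1..1111
tick 4: .111111.1.111111
tick 5: .111111...111111
tick 6: .1111111.1111111
tick 7: .1111111.1111111  (fixed point — unchanged through tick 8)

.1111111.1111111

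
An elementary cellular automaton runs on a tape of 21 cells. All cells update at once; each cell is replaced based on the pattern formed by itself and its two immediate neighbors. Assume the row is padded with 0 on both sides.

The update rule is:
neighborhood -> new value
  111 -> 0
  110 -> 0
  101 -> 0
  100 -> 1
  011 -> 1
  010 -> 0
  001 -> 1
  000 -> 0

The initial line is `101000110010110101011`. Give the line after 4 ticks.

tick 1: 000101101100100000010
tick 2: 001001001011010000101
tick 3: 010110110010001001000
tick 4: 100100101101010110100

100100101101010110100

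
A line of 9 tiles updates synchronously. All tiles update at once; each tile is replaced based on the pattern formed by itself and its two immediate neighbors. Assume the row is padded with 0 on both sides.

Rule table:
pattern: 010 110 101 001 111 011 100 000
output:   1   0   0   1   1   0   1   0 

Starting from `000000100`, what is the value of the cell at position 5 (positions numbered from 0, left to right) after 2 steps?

000001110
000010101
position 5 holds 0

0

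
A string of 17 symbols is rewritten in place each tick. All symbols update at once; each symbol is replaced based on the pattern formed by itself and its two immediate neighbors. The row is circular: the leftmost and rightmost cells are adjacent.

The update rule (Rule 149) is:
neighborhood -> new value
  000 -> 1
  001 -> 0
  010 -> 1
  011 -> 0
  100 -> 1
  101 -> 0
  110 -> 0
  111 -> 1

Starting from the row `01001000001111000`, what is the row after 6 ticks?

01101111100110111
00000111010000010
11110010011111011
11101011001110001
11001000100101100
00101110110100010

00101110110100010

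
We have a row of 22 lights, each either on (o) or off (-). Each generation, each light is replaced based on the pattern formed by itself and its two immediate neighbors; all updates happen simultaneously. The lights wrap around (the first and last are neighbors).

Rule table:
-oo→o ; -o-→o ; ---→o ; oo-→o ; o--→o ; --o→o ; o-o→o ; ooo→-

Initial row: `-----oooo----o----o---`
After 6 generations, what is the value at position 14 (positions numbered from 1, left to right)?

-

generation 1: oooooo--oooooooooooooo
generation 2: -----oooo-------------
generation 3: oooooo--oooooooooooooo  (repeats generation 1; period 2)
generation 6: -----oooo-------------
position 14 holds -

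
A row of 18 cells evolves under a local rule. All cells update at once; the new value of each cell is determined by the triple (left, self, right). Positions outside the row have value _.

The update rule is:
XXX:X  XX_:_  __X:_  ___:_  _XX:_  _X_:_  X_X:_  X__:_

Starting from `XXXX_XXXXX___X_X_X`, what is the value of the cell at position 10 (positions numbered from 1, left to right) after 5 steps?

_

_XX___XXX_________
_______X__________
__________________
__________________  (fixed point — unchanged through step 5)
position 10 holds _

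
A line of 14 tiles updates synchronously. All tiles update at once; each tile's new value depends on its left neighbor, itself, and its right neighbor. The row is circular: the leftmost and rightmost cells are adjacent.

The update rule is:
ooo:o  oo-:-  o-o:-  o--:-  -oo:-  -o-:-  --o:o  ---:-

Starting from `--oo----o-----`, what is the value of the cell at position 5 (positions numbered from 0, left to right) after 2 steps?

-

step 1: -o-----o------
step 2: o-----o-------
position 5 holds -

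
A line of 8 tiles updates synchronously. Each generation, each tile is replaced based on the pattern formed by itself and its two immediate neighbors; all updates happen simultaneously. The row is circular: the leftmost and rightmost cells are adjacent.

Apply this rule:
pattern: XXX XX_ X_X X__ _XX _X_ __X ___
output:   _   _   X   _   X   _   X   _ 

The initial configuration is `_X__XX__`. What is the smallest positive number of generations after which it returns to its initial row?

8

X__XX___
__XX___X
_XX___X_
XX___X__
X___X__X
___X__XX
__X__XX_
_X__XX__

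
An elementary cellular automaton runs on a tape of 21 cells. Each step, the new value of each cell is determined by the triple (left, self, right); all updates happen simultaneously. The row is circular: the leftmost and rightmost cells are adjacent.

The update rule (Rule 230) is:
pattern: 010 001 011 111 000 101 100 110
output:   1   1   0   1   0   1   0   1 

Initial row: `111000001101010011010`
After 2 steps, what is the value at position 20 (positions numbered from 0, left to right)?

011000010111110101111
101000111011111110111
position 20 holds 1

1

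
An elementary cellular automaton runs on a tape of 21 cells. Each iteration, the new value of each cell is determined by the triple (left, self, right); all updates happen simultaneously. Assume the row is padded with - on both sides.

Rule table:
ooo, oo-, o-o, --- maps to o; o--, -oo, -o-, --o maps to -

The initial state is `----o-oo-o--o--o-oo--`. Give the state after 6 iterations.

iteration 1: ooo--o-oo-------o-o-o
iteration 2: -oo---o-o-ooooo--o-o-
iteration 3: --o-o--o-o-oooo---o--
iteration 4: o--o----o-o-ooo-o---o
iteration 5: -----oo--o-o-ooo--o--
iteration 6: oooo--o---o-o-oo----o

oooo--o---o-o-oo----o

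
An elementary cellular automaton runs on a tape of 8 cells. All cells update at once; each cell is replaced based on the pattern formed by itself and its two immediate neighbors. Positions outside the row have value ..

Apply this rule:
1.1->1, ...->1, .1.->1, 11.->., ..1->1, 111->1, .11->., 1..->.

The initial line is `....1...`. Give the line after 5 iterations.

iteration 1: 11111.11
iteration 2: .111.1..
iteration 3: 1.1.11.1
iteration 4: 1111..11
iteration 5: .11..1..

.11..1..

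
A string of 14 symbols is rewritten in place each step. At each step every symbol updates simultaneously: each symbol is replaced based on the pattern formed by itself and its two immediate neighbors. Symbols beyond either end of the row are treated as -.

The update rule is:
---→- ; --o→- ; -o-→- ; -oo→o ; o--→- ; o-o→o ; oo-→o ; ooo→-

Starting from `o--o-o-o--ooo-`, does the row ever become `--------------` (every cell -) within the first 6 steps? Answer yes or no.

----o-o---o-o-
-----o-----o--
--------------
all cells are - at step 3

yes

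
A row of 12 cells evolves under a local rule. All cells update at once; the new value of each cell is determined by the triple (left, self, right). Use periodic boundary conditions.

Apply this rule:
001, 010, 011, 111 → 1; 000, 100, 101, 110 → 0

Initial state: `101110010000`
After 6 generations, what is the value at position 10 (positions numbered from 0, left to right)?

101100110001
001001100011
011011000110
110010001100
100110011001
001100110011
position 10 holds 1

1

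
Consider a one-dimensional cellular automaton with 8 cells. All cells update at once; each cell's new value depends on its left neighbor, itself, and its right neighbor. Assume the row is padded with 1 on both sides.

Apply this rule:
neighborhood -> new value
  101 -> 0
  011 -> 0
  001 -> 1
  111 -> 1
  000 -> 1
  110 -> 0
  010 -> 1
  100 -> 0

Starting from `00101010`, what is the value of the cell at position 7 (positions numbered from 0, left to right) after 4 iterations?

01101010
00001010
01111010
00110010
position 7 holds 0

0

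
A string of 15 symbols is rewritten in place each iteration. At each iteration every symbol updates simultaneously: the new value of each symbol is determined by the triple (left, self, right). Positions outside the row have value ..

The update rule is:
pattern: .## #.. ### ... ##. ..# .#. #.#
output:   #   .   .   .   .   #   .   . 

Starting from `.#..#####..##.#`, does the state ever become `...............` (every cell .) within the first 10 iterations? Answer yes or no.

no

#..##.....##...
..##.....##....
.##.....##.....
##.....##......
#.....##.......
.....##........
....##.........
...##..........
..##...........
.##............
iteration 10 is .##............, still not uniform .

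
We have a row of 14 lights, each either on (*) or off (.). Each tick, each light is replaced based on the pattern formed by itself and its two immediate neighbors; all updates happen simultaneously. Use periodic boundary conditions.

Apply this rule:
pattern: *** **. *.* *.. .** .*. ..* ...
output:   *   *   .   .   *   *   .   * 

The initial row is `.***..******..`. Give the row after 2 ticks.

.***..******.*

.***..******.*
.***..******.*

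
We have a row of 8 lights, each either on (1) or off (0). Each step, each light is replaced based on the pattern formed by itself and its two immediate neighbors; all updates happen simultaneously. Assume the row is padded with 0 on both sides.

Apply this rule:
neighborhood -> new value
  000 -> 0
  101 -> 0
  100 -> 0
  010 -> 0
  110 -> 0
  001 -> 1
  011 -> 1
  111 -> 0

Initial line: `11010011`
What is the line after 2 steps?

10000110
00001100

00001100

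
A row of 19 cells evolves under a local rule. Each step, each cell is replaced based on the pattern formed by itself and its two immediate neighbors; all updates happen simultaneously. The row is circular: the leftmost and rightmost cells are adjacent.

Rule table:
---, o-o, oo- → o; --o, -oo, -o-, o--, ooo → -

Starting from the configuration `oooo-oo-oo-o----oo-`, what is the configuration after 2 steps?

---oo-oo-oo--oo--oo
-o--oo-oo-o---o---o

-o--oo-oo-o---o---o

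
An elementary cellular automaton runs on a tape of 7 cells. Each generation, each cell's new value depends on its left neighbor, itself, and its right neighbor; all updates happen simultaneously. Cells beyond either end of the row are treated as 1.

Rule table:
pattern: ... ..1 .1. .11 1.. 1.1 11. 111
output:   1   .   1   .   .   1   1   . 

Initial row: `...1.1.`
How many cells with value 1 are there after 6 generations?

.1.1111
111....
..1.11.
..11.11
...11..
.1..1..
count of 1: 2

2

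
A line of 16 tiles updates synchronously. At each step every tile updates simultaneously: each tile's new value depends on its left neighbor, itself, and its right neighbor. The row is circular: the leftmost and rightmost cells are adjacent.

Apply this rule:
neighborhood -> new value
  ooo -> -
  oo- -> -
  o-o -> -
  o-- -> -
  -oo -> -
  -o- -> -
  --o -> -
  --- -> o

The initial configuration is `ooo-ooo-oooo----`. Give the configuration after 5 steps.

-------------oo-

step 1: -------------oo-
step 2: oooooooooooo----
step 3: -------------oo-  (repeats step 1; period 2)
step 5: -------------oo-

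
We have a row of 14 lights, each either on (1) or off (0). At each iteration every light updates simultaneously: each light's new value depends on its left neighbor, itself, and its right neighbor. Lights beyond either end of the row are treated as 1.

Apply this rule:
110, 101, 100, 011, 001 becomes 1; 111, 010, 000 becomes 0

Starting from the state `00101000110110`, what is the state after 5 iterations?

10110111111110

11010101111111
01101011000000
11110111100001
00011100110011
10110111111110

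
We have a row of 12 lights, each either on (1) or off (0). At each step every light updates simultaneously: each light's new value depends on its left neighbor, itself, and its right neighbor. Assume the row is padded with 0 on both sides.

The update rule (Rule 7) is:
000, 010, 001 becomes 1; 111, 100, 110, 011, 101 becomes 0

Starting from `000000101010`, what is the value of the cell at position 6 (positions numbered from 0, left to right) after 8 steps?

0

111111101010
000000001010
111111111010
000000000010
111111111110
000000000000
111111111111
000000000000
position 6 holds 0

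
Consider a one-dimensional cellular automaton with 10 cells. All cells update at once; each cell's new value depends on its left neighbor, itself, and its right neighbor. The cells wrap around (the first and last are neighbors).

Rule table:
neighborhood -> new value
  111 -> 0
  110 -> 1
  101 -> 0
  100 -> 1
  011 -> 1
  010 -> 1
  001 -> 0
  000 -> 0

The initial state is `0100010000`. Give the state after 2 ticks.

0110011000
0111011100

0111011100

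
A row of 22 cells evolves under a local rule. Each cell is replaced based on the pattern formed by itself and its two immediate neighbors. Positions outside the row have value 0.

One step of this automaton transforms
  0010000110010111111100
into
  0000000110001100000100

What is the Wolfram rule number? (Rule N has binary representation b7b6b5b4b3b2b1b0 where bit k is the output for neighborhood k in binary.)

position 14: 111 → 0  (bit 7 = 0)
position 8: 110 → 1  (bit 6 = 1)
position 12: 101 → 1  (bit 5 = 1)
position 3: 100 → 0  (bit 4 = 0)
position 7: 011 → 1  (bit 3 = 1)
position 2: 010 → 0  (bit 2 = 0)
position 1: 001 → 0  (bit 1 = 0)
position 0: 000 → 0  (bit 0 = 0)
bits b7..b0 = 01101000 = 104

104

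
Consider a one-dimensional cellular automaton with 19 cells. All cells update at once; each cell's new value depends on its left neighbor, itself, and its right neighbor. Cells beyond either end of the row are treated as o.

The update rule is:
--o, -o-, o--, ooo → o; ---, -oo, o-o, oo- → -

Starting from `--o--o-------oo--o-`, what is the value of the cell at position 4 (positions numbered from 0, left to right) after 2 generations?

generation 1: ooooooo-----o--ooo-
generation 2: oooooo-o---oooo-o--
position 4 holds o

o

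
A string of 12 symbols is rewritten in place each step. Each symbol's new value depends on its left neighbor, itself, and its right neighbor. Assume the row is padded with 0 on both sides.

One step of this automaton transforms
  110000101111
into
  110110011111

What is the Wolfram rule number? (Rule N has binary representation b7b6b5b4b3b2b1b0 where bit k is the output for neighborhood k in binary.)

233

position 9: 111 → 1  (bit 7 = 1)
position 1: 110 → 1  (bit 6 = 1)
position 7: 101 → 1  (bit 5 = 1)
position 2: 100 → 0  (bit 4 = 0)
position 0: 011 → 1  (bit 3 = 1)
position 6: 010 → 0  (bit 2 = 0)
position 5: 001 → 0  (bit 1 = 0)
position 3: 000 → 1  (bit 0 = 1)
bits b7..b0 = 11101001 = 233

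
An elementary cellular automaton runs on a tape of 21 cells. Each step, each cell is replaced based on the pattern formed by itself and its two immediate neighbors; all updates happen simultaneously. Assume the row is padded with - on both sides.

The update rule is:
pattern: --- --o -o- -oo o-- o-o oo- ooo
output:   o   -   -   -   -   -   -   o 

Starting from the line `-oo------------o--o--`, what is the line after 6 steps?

---oooo----oooo--ooo-

----oooooooooo------o
ooo--oooooooo--oooo--
-o----oooooo----oo--o
---oo--oooo--oo------
oo------oo------ooooo
---oooo----oooo--ooo-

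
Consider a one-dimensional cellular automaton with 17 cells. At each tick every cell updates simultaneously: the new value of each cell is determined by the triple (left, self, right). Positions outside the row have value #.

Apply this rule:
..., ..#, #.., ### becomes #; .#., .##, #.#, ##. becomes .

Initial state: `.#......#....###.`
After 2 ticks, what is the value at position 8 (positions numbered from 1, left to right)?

..######.####.#..
##.####...##...##
position 8 holds .

.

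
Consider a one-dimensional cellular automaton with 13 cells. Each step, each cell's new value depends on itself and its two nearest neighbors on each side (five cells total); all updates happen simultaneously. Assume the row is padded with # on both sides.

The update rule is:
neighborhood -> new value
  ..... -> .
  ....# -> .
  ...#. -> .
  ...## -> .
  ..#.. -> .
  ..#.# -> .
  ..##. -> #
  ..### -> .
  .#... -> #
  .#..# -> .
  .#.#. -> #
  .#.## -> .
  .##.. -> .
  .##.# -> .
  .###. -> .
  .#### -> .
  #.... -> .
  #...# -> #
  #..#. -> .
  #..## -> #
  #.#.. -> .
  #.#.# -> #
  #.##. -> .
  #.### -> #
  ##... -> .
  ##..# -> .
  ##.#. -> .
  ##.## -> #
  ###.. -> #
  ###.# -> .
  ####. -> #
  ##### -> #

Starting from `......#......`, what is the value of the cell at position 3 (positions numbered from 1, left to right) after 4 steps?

.

.......#.....
........#....
.........#...
..........##.
position 3 holds .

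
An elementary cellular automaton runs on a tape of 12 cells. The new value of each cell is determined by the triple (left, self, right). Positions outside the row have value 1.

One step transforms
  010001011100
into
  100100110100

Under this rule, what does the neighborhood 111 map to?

0

At position 8 the neighborhood is 111; the next row has 0 there.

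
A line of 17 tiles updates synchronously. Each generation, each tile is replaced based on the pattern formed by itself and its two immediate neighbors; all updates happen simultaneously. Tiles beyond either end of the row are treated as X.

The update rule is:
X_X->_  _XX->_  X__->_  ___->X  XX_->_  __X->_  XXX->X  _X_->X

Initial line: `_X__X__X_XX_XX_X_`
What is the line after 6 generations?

_X__X__X_______X_
_X__X__X_XXXXX_X_
_X__X__X__XXX__X_
_X__X__X___X___X_
_X__X__X_X_X_X_X_
_X__X__X_X_X_X_X_

_X__X__X_X_X_X_X_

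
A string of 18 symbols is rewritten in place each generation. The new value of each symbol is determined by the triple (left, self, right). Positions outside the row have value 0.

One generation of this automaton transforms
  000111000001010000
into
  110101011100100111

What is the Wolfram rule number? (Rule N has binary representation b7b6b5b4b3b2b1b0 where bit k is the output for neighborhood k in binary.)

105

position 4: 111 → 0  (bit 7 = 0)
position 5: 110 → 1  (bit 6 = 1)
position 12: 101 → 1  (bit 5 = 1)
position 6: 100 → 0  (bit 4 = 0)
position 3: 011 → 1  (bit 3 = 1)
position 11: 010 → 0  (bit 2 = 0)
position 2: 001 → 0  (bit 1 = 0)
position 0: 000 → 1  (bit 0 = 1)
bits b7..b0 = 01101001 = 105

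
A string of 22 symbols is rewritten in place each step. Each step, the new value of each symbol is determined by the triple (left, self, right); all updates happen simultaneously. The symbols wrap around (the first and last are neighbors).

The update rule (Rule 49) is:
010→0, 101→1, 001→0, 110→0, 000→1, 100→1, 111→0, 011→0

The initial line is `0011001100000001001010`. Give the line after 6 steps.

1000100011111100100101
0110011000000010010010
0001000111111001001001
1100110000000100100100
0010001111110010010010
1001100000001001001001

1001100000001001001001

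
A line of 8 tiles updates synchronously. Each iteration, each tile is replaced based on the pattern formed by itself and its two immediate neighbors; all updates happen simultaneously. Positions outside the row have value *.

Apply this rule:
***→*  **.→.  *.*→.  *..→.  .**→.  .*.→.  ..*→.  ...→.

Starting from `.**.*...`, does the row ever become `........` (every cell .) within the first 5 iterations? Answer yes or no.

........
all cells are . at iteration 1

yes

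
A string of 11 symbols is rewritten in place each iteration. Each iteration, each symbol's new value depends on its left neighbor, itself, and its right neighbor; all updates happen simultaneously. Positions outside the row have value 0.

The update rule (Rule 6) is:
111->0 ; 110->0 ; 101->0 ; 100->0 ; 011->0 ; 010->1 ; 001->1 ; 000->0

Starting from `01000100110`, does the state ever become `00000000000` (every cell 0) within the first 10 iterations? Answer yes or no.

yes

iteration 1: 11001101000
iteration 2: 00010001000
iteration 3: 00110011000
iteration 4: 01000100000
iteration 5: 11001100000
iteration 6: 00010000000
iteration 7: 00110000000
iteration 8: 01000000000
iteration 9: 11000000000
iteration 10: 00000000000
all cells are 0 at iteration 10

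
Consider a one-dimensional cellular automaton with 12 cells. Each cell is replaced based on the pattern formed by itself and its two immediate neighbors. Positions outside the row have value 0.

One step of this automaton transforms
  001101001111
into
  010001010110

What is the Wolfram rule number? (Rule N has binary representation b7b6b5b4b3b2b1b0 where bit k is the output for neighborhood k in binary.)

134

position 9: 111 → 1  (bit 7 = 1)
position 3: 110 → 0  (bit 6 = 0)
position 4: 101 → 0  (bit 5 = 0)
position 6: 100 → 0  (bit 4 = 0)
position 2: 011 → 0  (bit 3 = 0)
position 5: 010 → 1  (bit 2 = 1)
position 1: 001 → 1  (bit 1 = 1)
position 0: 000 → 0  (bit 0 = 0)
bits b7..b0 = 10000110 = 134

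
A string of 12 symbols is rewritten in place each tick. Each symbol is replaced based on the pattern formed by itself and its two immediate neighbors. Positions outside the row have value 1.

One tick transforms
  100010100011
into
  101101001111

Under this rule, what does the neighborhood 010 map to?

At position 4 the neighborhood is 010; the next row has 0 there.

0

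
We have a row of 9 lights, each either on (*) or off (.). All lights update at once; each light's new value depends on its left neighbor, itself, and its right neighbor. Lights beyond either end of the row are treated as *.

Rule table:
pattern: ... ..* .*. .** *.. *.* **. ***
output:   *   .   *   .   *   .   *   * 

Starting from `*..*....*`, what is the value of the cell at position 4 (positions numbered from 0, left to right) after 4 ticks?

tick 1: **.****..
tick 2: **..****.
tick 3: ***..***.
tick 4: ****..**.
position 4 holds .

.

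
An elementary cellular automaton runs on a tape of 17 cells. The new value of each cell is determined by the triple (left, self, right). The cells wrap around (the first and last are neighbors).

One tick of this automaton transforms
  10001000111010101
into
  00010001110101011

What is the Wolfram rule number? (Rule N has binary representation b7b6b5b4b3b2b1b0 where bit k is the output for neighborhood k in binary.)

position 9: 111 → 1  (bit 7 = 1)
position 0: 110 → 0  (bit 6 = 0)
position 11: 101 → 1  (bit 5 = 1)
position 1: 100 → 0  (bit 4 = 0)
position 8: 011 → 1  (bit 3 = 1)
position 4: 010 → 0  (bit 2 = 0)
position 3: 001 → 1  (bit 1 = 1)
position 2: 000 → 0  (bit 0 = 0)
bits b7..b0 = 10101010 = 170

170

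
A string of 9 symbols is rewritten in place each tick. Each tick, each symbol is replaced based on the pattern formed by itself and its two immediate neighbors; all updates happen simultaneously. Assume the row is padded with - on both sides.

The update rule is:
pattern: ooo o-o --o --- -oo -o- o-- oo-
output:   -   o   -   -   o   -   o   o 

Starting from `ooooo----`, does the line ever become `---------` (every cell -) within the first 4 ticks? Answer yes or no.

tick 1: o---oo---
tick 2: -o--ooo--
tick 3: --o-o-oo-
tick 4: ---o-oooo
tick 4 is ---o-oooo, still not uniform -

no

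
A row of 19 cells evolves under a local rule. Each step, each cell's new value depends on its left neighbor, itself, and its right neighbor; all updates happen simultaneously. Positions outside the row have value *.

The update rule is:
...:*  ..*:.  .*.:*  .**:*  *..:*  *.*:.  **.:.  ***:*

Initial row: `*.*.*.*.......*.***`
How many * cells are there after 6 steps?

11

..*.*.*******.*.***
*.*.*.******..*.***
..*.*.*****.*.*.***
*.*.*.****..*.*.***
..*.*.***.*.*.*.***
*.*.*.**..*.*.*.***
count of *: 11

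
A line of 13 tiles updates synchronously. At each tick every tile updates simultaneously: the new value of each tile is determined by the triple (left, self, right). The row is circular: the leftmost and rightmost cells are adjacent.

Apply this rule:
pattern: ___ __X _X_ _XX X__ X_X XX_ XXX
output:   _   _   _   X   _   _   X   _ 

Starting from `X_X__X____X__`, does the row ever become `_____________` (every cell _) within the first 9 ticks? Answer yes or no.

yes

_____________
all cells are _ at tick 1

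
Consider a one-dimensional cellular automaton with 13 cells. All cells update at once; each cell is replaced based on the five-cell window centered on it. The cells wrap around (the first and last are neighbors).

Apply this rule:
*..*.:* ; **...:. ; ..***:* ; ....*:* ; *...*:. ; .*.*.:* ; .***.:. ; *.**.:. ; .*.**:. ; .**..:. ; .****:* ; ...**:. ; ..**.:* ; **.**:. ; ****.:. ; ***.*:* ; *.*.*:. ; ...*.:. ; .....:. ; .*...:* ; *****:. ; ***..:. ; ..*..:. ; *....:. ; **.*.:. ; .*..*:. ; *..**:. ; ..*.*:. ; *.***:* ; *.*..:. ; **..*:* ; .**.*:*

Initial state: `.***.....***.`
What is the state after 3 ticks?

tick 1: .*.....*.*..*
tick 2: *.*..*..*..*.
tick 3: .*..*..*..*.*

.*..*..*..*.*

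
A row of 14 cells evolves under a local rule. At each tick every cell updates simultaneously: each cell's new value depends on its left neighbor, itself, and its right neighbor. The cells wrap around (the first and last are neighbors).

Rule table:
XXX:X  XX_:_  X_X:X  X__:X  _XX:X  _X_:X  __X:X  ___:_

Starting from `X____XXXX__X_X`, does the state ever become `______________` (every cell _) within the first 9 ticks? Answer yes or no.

no

tick 1: _X__XXXX_XXXXX
tick 2: XXXXXXX_XXXXX_
tick 3: XXXXXX_XXXXX_X
tick 4: XXXXX_XXXXX_XX
tick 5: XXXX_XXXXX_XXX
tick 6: XXX_XXXXX_XXXX
tick 7: XX_XXXXX_XXXXX
tick 8: X_XXXXX_XXXXXX
tick 9: _XXXXX_XXXXXXX
tick 9 is _XXXXX_XXXXXXX, still not uniform _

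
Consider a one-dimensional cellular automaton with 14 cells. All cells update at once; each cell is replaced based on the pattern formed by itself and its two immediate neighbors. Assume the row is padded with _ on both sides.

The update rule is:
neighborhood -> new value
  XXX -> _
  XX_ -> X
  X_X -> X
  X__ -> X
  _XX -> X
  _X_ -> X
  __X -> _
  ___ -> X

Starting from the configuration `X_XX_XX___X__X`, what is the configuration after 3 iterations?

XXXXXXX_X____X

XXXXXXXXX_XX_X
X_______XXXXXX
XXXXXXX_X____X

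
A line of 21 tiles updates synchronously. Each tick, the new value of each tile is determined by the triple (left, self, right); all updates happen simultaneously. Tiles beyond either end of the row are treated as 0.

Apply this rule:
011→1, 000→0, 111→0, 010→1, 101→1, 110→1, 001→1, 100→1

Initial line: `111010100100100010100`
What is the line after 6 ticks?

110111100111100001101

101111111111110111110
111000000000011100011
101100000000110110111
111110000001111111101
100011000011000000111
110111100111100001101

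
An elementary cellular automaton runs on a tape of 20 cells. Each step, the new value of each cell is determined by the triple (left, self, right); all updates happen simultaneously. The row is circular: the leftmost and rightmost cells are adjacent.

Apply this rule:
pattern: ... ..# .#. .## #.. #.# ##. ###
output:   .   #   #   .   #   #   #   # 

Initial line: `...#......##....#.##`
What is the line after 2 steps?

##.###..###.###.###.

#.###....#.##..###.#
##.###..###.###.###.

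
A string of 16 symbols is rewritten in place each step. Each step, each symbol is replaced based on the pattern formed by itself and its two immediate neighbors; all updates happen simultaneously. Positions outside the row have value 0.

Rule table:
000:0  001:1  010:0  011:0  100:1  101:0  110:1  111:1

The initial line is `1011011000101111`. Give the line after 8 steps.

step 1: 0001001101000111
step 2: 0010110100101011
step 3: 0100010011000001
step 4: 1010101101100010
step 5: 0000000100110101
step 6: 0000001011010000
step 7: 0000010001001000
step 8: 0000101010110100

0000101010110100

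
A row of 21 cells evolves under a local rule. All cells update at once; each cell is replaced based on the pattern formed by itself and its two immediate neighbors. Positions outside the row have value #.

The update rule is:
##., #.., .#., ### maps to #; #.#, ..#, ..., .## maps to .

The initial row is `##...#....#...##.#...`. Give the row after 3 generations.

###..##...##...#.##..
####..##...##..#..##.
#####..##...##.##..#.

#####..##...##.##..#.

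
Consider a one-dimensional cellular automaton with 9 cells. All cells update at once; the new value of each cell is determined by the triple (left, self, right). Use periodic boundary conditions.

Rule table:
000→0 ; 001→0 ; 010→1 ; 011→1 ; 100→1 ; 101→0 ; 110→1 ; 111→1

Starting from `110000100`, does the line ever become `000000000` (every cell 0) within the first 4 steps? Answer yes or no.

no

111000110
111100110
111110110
111110110
step 4 is 111110110, still not uniform 0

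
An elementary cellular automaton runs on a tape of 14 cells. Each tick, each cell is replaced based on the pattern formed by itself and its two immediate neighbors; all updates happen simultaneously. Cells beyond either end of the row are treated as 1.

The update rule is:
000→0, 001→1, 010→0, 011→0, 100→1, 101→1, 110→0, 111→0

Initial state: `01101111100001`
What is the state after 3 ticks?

10010101010010

tick 1: 10010000010010
tick 2: 01101000101101
tick 3: 10010101010010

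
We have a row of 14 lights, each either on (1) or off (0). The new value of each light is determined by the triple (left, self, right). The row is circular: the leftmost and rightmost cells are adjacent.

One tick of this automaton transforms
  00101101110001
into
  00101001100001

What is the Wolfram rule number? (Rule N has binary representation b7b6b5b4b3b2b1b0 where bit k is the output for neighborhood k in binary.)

position 8: 111 → 1  (bit 7 = 1)
position 5: 110 → 0  (bit 6 = 0)
position 3: 101 → 0  (bit 5 = 0)
position 0: 100 → 0  (bit 4 = 0)
position 4: 011 → 1  (bit 3 = 1)
position 2: 010 → 1  (bit 2 = 1)
position 1: 001 → 0  (bit 1 = 0)
position 11: 000 → 0  (bit 0 = 0)
bits b7..b0 = 10001100 = 140

140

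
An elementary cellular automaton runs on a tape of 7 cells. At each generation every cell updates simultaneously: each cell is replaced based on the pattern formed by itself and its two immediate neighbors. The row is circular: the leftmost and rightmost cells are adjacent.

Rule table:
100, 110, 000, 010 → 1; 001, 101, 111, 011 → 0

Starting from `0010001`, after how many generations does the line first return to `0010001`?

1011101
1000100
1110110
0010010
1011011
1001000
1101110
0100010
0111011
0001001
1101101
0100100
0110111
0010001

14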